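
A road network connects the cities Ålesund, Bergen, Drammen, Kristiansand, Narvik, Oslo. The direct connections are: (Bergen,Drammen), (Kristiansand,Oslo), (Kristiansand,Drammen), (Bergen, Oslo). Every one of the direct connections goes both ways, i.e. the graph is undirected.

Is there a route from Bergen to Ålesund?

No

Explore from Bergen.
Distance 1: reach Drammen, Oslo.
Distance 2: reach Kristiansand.
The search is exhausted without reaching Ålesund; it lies in a different component.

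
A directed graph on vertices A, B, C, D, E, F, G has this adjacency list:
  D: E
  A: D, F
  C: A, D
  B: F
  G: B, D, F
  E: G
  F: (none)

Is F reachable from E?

Yes

Explore from E.
Distance 1: reach G.
Distance 2: reach B, D, F.
Found F.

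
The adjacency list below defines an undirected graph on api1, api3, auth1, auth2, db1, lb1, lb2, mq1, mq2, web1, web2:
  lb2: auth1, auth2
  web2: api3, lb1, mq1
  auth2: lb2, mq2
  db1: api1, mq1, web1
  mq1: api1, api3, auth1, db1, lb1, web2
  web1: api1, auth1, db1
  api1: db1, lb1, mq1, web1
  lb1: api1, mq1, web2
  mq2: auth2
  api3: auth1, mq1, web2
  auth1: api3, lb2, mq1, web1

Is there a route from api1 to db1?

Yes

Explore from api1.
Distance 1: reach db1, lb1, mq1, web1.
Found db1.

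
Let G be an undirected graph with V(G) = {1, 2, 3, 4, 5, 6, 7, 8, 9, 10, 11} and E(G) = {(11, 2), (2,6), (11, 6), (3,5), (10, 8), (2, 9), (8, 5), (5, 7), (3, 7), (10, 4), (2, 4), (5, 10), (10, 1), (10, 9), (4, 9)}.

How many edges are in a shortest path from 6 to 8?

4

Distance 0: 6.
Distance 1: 2, 11.
Distance 2: 4, 9.
Distance 3: 10.
Distance 4: 1, 5, 8 — contains 8.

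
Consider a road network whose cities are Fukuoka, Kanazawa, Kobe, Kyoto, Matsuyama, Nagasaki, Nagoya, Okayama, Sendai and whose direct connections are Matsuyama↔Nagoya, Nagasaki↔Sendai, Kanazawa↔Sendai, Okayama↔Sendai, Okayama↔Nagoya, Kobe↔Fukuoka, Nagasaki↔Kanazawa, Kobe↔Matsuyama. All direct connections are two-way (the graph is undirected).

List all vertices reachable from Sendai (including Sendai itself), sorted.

Start at Sendai.
Its neighbours: Kanazawa, Nagasaki, Okayama.
Then their neighbours: Nagoya.
Then next layer: Matsuyama.
Then next layer: Kobe.
Then next layer: Fukuoka.
Nothing further is reachable.

Fukuoka, Kanazawa, Kobe, Matsuyama, Nagasaki, Nagoya, Okayama, Sendai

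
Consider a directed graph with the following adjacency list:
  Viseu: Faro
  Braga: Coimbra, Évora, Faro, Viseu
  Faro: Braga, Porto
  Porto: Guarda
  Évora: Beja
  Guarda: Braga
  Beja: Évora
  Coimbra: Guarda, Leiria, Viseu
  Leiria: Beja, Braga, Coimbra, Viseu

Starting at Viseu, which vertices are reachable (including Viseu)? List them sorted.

Start at Viseu.
Its neighbours: Faro.
Then their neighbours: Braga, Porto.
Then next layer: Coimbra, Évora, Guarda.
Then next layer: Beja, Leiria.
Every vertex is now reached.

Beja, Braga, Coimbra, Évora, Faro, Guarda, Leiria, Porto, Viseu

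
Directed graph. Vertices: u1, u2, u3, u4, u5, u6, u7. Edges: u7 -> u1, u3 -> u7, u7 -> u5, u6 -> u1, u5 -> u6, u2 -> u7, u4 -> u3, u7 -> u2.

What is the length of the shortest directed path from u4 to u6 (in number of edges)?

Distance 0: u4.
Distance 1: u3.
Distance 2: u7.
Distance 3: u1, u2, u5.
Distance 4: u6 — contains u6.

4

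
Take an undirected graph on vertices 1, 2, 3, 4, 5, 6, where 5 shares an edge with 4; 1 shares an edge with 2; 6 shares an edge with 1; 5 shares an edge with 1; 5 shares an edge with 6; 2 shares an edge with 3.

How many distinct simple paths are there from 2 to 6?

2–1–5–6
2–1–6

2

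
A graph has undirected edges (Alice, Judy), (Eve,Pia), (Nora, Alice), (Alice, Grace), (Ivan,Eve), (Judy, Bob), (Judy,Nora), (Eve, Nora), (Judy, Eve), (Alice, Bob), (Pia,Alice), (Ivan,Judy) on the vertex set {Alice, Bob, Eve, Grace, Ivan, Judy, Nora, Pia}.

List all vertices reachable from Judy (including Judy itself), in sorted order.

Start at Judy.
Its neighbours: Alice, Bob, Eve, Ivan, Nora.
Then their neighbours: Grace, Pia.
Every vertex is now reached.

Alice, Bob, Eve, Grace, Ivan, Judy, Nora, Pia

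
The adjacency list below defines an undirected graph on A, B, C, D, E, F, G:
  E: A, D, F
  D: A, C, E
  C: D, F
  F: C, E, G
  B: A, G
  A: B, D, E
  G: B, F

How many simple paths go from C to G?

7

C–D–A–B–G
C–D–A–E–F–G
C–D–E–A–B–G
C–D–E–F–G
C–F–E–A–B–G
C–F–E–D–A–B–G
C–F–G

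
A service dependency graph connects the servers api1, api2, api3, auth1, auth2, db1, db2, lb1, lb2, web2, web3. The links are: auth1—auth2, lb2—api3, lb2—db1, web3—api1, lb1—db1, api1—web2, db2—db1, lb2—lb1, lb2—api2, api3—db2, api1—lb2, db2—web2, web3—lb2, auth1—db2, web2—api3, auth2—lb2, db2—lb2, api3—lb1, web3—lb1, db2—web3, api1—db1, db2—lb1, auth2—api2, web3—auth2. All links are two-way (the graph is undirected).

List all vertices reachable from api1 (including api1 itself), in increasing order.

api1, api2, api3, auth1, auth2, db1, db2, lb1, lb2, web2, web3

Start at api1.
Its neighbours: db1, lb2, web2, web3.
Then their neighbours: api2, api3, auth2, db2, lb1.
Then next layer: auth1.
Every vertex is now reached.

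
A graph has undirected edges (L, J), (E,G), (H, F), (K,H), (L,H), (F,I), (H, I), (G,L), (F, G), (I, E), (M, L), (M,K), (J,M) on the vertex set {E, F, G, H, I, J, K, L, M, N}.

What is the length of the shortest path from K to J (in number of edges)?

2

Distance 0: K.
Distance 1: H, M.
Distance 2: F, I, J, L — contains J.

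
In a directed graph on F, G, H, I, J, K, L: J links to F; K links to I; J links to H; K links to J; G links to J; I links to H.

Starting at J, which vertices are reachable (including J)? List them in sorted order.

F, H, J

Start at J.
Its neighbours: F, H.
Nothing further is reachable.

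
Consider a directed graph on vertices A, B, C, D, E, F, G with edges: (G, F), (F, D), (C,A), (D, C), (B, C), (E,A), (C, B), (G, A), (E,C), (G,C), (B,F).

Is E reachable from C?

Explore from C.
Distance 1: reach A, B.
Distance 2: reach F.
Distance 3: reach D.
The search from C is exhausted; no directed path reaches E.

No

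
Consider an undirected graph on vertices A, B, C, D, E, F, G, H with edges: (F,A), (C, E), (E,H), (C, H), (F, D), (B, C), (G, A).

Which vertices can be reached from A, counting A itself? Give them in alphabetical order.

A, D, F, G

Start at A.
Its neighbours: F, G.
Then their neighbours: D.
Nothing further is reachable.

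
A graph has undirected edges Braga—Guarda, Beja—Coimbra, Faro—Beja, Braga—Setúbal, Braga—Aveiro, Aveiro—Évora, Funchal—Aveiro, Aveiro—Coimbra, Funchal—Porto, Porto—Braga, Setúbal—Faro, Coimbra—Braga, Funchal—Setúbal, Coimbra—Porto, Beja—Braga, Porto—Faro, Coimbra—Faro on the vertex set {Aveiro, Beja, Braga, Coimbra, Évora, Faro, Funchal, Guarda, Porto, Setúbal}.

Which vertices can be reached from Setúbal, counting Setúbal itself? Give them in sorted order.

Start at Setúbal.
Its neighbours: Braga, Faro, Funchal.
Then their neighbours: Aveiro, Beja, Coimbra, Guarda, Porto.
Then next layer: Évora.
Every vertex is now reached.

Aveiro, Beja, Braga, Coimbra, Évora, Faro, Funchal, Guarda, Porto, Setúbal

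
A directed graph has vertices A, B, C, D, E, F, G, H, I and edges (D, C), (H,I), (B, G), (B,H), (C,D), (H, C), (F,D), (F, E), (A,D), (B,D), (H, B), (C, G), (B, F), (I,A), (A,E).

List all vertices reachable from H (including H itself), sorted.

A, B, C, D, E, F, G, H, I

Start at H.
Its neighbours: B, C, I.
Then their neighbours: A, D, F, G.
Then next layer: E.
Every vertex is now reached.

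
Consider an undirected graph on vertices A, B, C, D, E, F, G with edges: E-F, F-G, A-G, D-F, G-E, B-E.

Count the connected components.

From A: component {A, B, D, E, F, G}.
From C: component {C}.
That's 2 components.

2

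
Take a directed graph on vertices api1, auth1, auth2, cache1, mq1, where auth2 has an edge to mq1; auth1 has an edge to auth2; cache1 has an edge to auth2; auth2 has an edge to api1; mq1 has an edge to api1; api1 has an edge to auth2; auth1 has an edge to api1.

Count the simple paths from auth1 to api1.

auth1→api1
auth1→auth2→api1
auth1→auth2→mq1→api1

3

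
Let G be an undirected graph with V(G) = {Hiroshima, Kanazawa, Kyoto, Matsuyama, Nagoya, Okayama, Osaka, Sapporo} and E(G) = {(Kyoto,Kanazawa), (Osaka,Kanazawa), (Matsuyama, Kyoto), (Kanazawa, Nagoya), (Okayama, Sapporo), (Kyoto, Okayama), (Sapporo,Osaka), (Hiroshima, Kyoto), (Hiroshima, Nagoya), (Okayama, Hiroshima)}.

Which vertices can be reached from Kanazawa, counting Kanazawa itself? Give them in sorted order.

Hiroshima, Kanazawa, Kyoto, Matsuyama, Nagoya, Okayama, Osaka, Sapporo

Start at Kanazawa.
Its neighbours: Kyoto, Nagoya, Osaka.
Then their neighbours: Hiroshima, Matsuyama, Okayama, Sapporo.
Every vertex is now reached.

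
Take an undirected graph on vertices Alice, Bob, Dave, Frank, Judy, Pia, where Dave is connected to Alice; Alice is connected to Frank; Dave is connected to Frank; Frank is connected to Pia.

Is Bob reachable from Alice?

No

Explore from Alice.
Distance 1: reach Dave, Frank.
Distance 2: reach Pia.
The search is exhausted without reaching Bob; it lies in a different component.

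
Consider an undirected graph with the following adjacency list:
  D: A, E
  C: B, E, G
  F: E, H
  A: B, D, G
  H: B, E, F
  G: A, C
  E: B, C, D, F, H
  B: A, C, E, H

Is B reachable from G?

Yes

Explore from G.
Distance 1: reach A, C.
Distance 2: reach B, D, E.
Found B.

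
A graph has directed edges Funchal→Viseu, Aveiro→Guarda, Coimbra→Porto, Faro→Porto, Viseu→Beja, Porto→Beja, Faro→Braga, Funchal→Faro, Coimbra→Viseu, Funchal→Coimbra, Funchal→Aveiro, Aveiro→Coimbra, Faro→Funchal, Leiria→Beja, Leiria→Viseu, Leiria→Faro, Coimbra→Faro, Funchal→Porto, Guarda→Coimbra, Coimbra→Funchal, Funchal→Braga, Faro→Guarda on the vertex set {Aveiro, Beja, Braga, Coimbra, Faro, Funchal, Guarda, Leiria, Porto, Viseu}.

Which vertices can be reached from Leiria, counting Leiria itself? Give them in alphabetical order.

Start at Leiria.
Its neighbours: Beja, Faro, Viseu.
Then their neighbours: Braga, Funchal, Guarda, Porto.
Then next layer: Aveiro, Coimbra.
Every vertex is now reached.

Aveiro, Beja, Braga, Coimbra, Faro, Funchal, Guarda, Leiria, Porto, Viseu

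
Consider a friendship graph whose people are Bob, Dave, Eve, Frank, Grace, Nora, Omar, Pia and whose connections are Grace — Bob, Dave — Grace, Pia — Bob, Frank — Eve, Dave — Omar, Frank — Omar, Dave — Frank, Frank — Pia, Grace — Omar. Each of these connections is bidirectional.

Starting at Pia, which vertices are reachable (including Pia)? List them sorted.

Start at Pia.
Its neighbours: Bob, Frank.
Then their neighbours: Dave, Eve, Grace, Omar.
Nothing further is reachable.

Bob, Dave, Eve, Frank, Grace, Omar, Pia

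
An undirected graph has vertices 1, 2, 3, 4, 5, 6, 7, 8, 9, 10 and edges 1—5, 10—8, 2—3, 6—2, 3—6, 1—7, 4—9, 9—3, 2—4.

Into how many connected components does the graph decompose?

From 1: component {1, 5, 7}.
From 2: component {2, 3, 4, 6, 9}.
From 8: component {8, 10}.
That's 3 components.

3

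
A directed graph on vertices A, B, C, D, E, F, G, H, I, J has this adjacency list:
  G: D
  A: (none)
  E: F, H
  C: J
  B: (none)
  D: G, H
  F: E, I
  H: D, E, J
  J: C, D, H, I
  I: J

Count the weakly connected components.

3

From A: component {A}.
From B: component {B}.
From C: component {C, D, E, F, G, H, I, J}.
That's 3 components.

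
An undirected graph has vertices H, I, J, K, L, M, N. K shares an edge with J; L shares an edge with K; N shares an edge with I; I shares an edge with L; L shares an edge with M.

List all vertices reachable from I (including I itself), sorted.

Start at I.
Its neighbours: L, N.
Then their neighbours: K, M.
Then next layer: J.
Nothing further is reachable.

I, J, K, L, M, N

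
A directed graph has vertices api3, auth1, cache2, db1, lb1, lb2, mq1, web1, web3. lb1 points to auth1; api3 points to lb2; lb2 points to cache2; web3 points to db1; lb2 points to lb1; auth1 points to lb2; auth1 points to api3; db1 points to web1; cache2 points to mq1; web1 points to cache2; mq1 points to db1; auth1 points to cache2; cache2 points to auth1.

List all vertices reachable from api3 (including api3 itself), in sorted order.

Start at api3.
Its neighbours: lb2.
Then their neighbours: cache2, lb1.
Then next layer: auth1, mq1.
Then next layer: db1.
Then next layer: web1.
Nothing further is reachable.

api3, auth1, cache2, db1, lb1, lb2, mq1, web1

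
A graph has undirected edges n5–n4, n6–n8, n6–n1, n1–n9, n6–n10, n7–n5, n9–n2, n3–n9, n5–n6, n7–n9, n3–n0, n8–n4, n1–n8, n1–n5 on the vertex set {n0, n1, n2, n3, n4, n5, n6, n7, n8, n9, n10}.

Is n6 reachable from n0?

Yes

Explore from n0.
Distance 1: reach n3.
Distance 2: reach n9.
Distance 3: reach n1, n2, n7.
Distance 4: reach n5, n6, n8.
Found n6.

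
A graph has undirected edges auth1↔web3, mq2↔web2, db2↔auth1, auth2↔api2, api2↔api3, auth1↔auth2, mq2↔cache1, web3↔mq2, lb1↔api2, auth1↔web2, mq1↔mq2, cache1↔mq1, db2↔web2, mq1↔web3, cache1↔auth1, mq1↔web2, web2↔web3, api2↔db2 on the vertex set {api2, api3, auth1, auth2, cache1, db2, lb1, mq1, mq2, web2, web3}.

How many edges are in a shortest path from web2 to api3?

Distance 0: web2.
Distance 1: auth1, db2, mq1, mq2, web3.
Distance 2: api2, auth2, cache1.
Distance 3: api3, lb1 — contains api3.

3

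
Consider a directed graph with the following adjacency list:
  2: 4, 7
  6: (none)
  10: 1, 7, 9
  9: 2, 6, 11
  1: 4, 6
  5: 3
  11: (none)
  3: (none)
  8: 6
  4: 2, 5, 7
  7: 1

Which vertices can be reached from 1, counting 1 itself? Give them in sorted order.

Start at 1.
Its neighbours: 4, 6.
Then their neighbours: 2, 5, 7.
Then next layer: 3.
Nothing further is reachable.

1, 2, 3, 4, 5, 6, 7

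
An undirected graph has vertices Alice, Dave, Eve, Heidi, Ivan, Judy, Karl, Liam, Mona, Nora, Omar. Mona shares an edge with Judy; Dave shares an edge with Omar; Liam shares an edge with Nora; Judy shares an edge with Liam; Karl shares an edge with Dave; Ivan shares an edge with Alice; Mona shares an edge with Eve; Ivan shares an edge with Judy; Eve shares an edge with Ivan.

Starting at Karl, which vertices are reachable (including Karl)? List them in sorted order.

Start at Karl.
Its neighbours: Dave.
Then their neighbours: Omar.
Nothing further is reachable.

Dave, Karl, Omar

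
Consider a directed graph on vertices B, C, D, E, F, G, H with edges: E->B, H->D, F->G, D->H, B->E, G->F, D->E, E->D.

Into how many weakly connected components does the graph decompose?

From B: component {B, D, E, H}.
From C: component {C}.
From F: component {F, G}.
That's 3 components.

3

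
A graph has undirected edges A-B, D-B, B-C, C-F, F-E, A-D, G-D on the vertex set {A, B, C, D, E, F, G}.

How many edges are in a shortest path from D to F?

Distance 0: D.
Distance 1: A, B, G.
Distance 2: C.
Distance 3: F — contains F.

3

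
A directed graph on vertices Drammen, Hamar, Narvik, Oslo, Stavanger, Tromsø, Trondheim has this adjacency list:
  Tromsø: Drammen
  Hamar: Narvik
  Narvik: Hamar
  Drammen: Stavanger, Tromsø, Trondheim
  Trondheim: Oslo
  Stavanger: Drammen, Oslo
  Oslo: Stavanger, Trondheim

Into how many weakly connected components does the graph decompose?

2

From Drammen: component {Drammen, Oslo, Stavanger, Tromsø, Trondheim}.
From Hamar: component {Hamar, Narvik}.
That's 2 components.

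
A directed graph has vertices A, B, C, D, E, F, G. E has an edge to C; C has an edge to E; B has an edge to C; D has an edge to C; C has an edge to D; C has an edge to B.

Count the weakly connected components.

4

From A: component {A}.
From B: component {B, C, D, E}.
From F: component {F}.
From G: component {G}.
That's 4 components.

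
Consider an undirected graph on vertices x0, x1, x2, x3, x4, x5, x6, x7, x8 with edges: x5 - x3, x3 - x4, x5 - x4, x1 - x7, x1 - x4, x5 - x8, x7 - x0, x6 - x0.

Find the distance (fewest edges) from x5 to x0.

4

Distance 0: x5.
Distance 1: x3, x4, x8.
Distance 2: x1.
Distance 3: x7.
Distance 4: x0 — contains x0.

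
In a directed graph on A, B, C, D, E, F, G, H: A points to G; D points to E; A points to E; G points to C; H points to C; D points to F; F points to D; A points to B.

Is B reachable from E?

E has no outgoing edges, so nothing is reachable from it.

No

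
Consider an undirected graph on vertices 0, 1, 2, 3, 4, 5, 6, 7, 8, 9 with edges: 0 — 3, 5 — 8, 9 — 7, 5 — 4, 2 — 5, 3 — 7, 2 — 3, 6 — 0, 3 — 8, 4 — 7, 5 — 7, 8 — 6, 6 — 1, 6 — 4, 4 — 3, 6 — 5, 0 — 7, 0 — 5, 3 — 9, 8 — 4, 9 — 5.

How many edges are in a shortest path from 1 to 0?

Distance 0: 1.
Distance 1: 6.
Distance 2: 0, 4, 5, 8 — contains 0.

2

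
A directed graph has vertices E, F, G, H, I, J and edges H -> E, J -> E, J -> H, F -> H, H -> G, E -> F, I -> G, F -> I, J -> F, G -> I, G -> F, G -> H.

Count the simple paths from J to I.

7

J→E→F→H→G→I
J→E→F→I
J→F→H→G→I
J→F→I
J→H→E→F→I
J→H→G→F→I
J→H→G→I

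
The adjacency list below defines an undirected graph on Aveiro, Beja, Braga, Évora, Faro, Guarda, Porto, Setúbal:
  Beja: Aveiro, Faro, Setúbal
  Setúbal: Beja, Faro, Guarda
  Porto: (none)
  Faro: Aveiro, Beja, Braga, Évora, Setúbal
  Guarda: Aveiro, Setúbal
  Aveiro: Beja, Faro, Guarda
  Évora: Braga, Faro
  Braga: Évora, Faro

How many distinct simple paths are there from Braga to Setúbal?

10

Braga–Évora–Faro–Aveiro–Beja–Setúbal
Braga–Évora–Faro–Aveiro–Guarda–Setúbal
Braga–Évora–Faro–Beja–Aveiro–Guarda–Setúbal
Braga–Évora–Faro–Beja–Setúbal
Braga–Évora–Faro–Setúbal
Braga–Faro–Aveiro–Beja–Setúbal
Braga–Faro–Aveiro–Guarda–Setúbal
Braga–Faro–Beja–Aveiro–Guarda–Setúbal
Braga–Faro–Beja–Setúbal
Braga–Faro–Setúbal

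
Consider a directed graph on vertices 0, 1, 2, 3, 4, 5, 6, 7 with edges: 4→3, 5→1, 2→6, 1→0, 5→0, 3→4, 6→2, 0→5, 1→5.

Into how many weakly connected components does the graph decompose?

From 0: component {0, 1, 5}.
From 2: component {2, 6}.
From 3: component {3, 4}.
From 7: component {7}.
That's 4 components.

4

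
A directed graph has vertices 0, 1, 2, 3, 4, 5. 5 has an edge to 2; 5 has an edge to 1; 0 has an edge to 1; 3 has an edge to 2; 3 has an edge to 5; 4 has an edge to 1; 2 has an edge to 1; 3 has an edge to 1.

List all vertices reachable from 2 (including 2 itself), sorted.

Start at 2.
Its neighbours: 1.
Nothing further is reachable.

1, 2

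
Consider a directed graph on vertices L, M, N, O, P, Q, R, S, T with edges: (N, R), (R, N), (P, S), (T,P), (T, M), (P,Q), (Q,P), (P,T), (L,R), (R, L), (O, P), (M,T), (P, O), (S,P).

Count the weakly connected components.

2

From L: component {L, N, R}.
From M: component {M, O, P, Q, S, T}.
That's 2 components.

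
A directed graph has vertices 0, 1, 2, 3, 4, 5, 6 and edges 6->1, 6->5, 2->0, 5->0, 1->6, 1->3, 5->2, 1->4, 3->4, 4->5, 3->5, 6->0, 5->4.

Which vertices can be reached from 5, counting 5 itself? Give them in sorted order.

Start at 5.
Its neighbours: 0, 2, 4.
Nothing further is reachable.

0, 2, 4, 5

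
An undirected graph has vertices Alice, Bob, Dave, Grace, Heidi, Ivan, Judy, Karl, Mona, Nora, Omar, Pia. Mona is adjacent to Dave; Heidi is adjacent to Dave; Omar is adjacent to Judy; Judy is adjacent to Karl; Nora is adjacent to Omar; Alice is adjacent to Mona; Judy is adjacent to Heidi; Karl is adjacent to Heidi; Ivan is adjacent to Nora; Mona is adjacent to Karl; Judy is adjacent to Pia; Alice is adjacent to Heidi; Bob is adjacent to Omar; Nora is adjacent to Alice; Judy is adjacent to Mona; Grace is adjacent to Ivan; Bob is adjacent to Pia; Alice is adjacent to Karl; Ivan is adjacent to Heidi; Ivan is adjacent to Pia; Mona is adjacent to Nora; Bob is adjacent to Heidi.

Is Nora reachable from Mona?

Explore from Mona.
Distance 1: reach Alice, Dave, Judy, Karl, Nora.
Found Nora.

Yes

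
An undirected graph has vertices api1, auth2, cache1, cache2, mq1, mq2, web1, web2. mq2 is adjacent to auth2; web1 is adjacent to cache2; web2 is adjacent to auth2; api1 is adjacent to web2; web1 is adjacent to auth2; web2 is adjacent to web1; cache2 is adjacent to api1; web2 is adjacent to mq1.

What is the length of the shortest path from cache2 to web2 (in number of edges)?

Distance 0: cache2.
Distance 1: api1, web1.
Distance 2: auth2, web2 — contains web2.

2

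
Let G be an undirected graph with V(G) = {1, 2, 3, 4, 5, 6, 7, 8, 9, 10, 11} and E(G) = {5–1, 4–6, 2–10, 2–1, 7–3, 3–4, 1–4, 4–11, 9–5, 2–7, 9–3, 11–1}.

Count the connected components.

2

From 1: component {1, 2, 3, 4, 5, 6, 7, 9, 10, 11}.
From 8: component {8}.
That's 2 components.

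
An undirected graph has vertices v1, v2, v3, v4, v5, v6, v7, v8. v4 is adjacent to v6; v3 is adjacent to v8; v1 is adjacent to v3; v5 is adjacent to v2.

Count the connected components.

4

From v1: component {v1, v3, v8}.
From v2: component {v2, v5}.
From v4: component {v4, v6}.
From v7: component {v7}.
That's 4 components.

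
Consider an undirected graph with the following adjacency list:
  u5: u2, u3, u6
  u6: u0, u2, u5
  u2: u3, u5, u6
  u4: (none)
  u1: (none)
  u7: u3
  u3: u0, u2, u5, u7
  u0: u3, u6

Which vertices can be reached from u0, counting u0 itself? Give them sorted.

Start at u0.
Its neighbours: u3, u6.
Then their neighbours: u2, u5, u7.
Nothing further is reachable.

u0, u2, u3, u5, u6, u7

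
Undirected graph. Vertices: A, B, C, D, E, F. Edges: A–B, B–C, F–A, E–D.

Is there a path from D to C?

Explore from D.
Distance 1: reach E.
The search is exhausted without reaching C; it lies in a different component.

No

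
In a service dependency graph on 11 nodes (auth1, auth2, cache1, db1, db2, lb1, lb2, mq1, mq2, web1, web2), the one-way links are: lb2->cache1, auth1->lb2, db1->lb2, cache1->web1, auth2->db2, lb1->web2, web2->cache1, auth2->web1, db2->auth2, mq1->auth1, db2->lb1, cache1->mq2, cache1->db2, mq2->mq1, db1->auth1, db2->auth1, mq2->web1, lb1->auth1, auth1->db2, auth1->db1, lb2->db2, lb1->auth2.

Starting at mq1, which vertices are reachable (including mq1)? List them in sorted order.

Start at mq1.
Its neighbours: auth1.
Then their neighbours: db1, db2, lb2.
Then next layer: auth2, cache1, lb1.
Then next layer: mq2, web1, web2.
Every vertex is now reached.

auth1, auth2, cache1, db1, db2, lb1, lb2, mq1, mq2, web1, web2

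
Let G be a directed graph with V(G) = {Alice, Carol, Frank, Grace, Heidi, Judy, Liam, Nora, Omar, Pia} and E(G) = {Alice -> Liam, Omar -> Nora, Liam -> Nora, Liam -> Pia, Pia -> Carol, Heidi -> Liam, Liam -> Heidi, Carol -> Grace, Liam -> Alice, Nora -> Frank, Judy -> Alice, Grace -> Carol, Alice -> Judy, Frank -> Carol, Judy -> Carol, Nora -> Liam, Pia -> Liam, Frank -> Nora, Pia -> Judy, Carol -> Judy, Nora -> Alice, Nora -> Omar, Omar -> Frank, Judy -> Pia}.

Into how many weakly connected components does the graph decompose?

1

From Alice: component {Alice, Carol, Frank, Grace, Heidi, Judy, Liam, Nora, Omar, Pia}.
That's 1 component.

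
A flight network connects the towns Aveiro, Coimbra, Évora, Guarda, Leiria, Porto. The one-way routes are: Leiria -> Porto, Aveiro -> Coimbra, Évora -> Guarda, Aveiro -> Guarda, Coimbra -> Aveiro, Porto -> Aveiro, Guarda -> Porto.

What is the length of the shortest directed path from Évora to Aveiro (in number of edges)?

Distance 0: Évora.
Distance 1: Guarda.
Distance 2: Porto.
Distance 3: Aveiro — contains Aveiro.

3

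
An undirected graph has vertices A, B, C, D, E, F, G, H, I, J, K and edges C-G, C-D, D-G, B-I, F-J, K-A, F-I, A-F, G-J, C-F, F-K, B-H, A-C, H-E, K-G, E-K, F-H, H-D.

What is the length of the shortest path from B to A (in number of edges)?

Distance 0: B.
Distance 1: H, I.
Distance 2: D, E, F.
Distance 3: A, C, G, J, K — contains A.

3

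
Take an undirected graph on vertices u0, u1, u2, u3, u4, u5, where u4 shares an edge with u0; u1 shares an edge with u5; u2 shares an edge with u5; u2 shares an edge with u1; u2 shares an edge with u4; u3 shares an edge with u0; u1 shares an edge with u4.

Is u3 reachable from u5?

Yes

Explore from u5.
Distance 1: reach u1, u2.
Distance 2: reach u4.
Distance 3: reach u0.
Distance 4: reach u3.
Found u3.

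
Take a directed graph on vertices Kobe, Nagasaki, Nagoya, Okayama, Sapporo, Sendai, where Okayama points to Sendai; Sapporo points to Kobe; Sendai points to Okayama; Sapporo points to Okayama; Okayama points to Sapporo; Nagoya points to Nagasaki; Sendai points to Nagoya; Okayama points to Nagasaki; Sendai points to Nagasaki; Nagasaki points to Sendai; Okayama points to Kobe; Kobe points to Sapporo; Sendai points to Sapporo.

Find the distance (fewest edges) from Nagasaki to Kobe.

Distance 0: Nagasaki.
Distance 1: Sendai.
Distance 2: Nagoya, Okayama, Sapporo.
Distance 3: Kobe — contains Kobe.

3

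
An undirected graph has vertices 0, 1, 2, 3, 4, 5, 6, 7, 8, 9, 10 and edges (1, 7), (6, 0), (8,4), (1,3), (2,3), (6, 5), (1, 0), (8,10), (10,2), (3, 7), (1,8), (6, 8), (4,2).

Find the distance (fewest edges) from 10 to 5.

3

Distance 0: 10.
Distance 1: 2, 8.
Distance 2: 1, 3, 4, 6.
Distance 3: 0, 5, 7 — contains 5.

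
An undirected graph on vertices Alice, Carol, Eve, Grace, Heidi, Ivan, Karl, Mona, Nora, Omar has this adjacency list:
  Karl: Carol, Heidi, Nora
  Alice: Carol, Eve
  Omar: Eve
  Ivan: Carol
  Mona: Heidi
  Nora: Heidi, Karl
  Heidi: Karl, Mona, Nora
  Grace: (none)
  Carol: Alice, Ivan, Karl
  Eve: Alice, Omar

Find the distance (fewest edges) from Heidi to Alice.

Distance 0: Heidi.
Distance 1: Karl, Mona, Nora.
Distance 2: Carol.
Distance 3: Alice, Ivan — contains Alice.

3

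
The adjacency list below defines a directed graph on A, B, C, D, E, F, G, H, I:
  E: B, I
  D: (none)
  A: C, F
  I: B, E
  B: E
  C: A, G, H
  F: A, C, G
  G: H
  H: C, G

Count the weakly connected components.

From A: component {A, C, F, G, H}.
From B: component {B, E, I}.
From D: component {D}.
That's 3 components.

3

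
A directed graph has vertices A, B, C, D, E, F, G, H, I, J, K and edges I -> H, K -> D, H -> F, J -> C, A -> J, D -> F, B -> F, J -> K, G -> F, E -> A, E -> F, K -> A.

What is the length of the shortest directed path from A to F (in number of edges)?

4

Distance 0: A.
Distance 1: J.
Distance 2: C, K.
Distance 3: D.
Distance 4: F — contains F.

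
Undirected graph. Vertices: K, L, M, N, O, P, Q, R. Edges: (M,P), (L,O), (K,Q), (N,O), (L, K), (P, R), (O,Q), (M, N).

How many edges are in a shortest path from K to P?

Distance 0: K.
Distance 1: L, Q.
Distance 2: O.
Distance 3: N.
Distance 4: M.
Distance 5: P — contains P.

5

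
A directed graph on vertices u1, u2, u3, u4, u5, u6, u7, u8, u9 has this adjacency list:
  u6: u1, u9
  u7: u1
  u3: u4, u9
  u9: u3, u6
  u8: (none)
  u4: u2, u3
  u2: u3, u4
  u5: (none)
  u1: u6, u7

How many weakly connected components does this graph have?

3

From u1: component {u1, u2, u3, u4, u6, u7, u9}.
From u5: component {u5}.
From u8: component {u8}.
That's 3 components.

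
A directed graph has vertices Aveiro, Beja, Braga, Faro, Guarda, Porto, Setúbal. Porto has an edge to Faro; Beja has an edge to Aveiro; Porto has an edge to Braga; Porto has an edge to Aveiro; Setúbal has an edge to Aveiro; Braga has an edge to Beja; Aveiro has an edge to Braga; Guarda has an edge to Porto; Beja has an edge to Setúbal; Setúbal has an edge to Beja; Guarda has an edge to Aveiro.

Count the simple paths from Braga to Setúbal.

1

Braga→Beja→Setúbal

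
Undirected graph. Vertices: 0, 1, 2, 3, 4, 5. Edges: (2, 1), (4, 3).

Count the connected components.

4

From 0: component {0}.
From 1: component {1, 2}.
From 3: component {3, 4}.
From 5: component {5}.
That's 4 components.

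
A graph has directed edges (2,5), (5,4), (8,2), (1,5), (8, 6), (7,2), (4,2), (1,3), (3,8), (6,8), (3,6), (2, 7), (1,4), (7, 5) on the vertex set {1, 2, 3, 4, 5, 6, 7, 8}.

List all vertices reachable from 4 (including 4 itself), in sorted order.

Start at 4.
Its neighbours: 2.
Then their neighbours: 5, 7.
Nothing further is reachable.

2, 4, 5, 7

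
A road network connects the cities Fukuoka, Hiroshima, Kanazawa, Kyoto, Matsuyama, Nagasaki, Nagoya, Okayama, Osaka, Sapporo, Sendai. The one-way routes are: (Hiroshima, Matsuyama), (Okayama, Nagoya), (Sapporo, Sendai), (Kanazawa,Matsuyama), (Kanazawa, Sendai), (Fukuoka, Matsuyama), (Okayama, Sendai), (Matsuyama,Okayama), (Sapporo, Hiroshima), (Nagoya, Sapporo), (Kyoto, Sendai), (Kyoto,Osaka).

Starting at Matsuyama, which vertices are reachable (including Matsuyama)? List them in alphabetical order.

Start at Matsuyama.
Its neighbours: Okayama.
Then their neighbours: Nagoya, Sendai.
Then next layer: Sapporo.
Then next layer: Hiroshima.
Nothing further is reachable.

Hiroshima, Matsuyama, Nagoya, Okayama, Sapporo, Sendai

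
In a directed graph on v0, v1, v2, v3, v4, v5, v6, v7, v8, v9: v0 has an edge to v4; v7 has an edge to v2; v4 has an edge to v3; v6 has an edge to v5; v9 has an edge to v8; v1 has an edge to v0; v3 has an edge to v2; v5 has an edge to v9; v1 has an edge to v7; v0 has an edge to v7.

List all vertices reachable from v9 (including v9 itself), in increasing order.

v8, v9

Start at v9.
Its neighbours: v8.
Nothing further is reachable.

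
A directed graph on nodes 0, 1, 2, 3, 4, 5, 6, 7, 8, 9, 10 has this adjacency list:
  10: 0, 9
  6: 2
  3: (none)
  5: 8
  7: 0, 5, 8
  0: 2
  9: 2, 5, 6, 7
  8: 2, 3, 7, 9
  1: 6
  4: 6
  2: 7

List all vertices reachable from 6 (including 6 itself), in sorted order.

0, 2, 3, 5, 6, 7, 8, 9

Start at 6.
Its neighbours: 2.
Then their neighbours: 7.
Then next layer: 0, 5, 8.
Then next layer: 3, 9.
Nothing further is reachable.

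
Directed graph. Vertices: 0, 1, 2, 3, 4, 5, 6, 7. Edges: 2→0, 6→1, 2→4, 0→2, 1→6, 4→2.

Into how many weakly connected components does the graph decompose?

5

From 0: component {0, 2, 4}.
From 1: component {1, 6}.
From 3: component {3}.
From 5: component {5}.
From 7: component {7}.
That's 5 components.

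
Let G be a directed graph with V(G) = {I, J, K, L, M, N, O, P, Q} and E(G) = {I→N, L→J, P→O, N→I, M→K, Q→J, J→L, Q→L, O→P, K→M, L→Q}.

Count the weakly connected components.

4

From I: component {I, N}.
From J: component {J, L, Q}.
From K: component {K, M}.
From O: component {O, P}.
That's 4 components.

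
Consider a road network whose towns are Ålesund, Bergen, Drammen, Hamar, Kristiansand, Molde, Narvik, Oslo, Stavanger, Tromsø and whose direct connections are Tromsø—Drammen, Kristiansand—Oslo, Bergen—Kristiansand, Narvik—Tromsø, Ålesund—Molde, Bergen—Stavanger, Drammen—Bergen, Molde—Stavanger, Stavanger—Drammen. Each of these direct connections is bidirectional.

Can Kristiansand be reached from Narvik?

Explore from Narvik.
Distance 1: reach Tromsø.
Distance 2: reach Drammen.
Distance 3: reach Bergen, Stavanger.
Distance 4: reach Kristiansand, Molde.
Found Kristiansand.

Yes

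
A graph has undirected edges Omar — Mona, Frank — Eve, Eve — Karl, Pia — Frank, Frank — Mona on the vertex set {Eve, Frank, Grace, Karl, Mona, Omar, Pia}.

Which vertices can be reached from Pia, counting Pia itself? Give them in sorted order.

Eve, Frank, Karl, Mona, Omar, Pia

Start at Pia.
Its neighbours: Frank.
Then their neighbours: Eve, Mona.
Then next layer: Karl, Omar.
Nothing further is reachable.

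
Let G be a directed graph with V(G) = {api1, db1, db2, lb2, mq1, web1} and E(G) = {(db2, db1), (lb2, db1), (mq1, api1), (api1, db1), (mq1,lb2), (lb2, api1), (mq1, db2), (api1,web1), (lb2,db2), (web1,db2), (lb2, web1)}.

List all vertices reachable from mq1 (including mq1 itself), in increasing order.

api1, db1, db2, lb2, mq1, web1

Start at mq1.
Its neighbours: api1, db2, lb2.
Then their neighbours: db1, web1.
Every vertex is now reached.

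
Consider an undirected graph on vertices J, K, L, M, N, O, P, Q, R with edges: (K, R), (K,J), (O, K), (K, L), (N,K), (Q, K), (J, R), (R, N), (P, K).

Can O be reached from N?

Explore from N.
Distance 1: reach K, R.
Distance 2: reach J, L, O, P, Q.
Found O.

Yes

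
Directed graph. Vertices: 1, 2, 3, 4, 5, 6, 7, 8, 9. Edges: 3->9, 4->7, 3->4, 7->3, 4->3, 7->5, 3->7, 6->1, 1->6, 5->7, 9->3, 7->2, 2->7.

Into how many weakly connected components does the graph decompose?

3

From 1: component {1, 6}.
From 2: component {2, 3, 4, 5, 7, 9}.
From 8: component {8}.
That's 3 components.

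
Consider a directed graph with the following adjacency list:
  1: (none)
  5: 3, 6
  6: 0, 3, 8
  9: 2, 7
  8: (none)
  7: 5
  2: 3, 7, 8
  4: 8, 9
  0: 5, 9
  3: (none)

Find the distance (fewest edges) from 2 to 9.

5

Distance 0: 2.
Distance 1: 3, 7, 8.
Distance 2: 5.
Distance 3: 6.
Distance 4: 0.
Distance 5: 9 — contains 9.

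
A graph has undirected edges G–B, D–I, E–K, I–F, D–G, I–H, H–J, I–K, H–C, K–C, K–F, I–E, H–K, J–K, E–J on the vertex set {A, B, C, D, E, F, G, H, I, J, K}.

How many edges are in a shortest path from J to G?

4

Distance 0: J.
Distance 1: E, H, K.
Distance 2: C, F, I.
Distance 3: D.
Distance 4: G — contains G.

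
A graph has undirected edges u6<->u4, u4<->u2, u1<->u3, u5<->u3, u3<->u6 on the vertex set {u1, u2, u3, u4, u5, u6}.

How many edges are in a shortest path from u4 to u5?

3

Distance 0: u4.
Distance 1: u2, u6.
Distance 2: u3.
Distance 3: u1, u5 — contains u5.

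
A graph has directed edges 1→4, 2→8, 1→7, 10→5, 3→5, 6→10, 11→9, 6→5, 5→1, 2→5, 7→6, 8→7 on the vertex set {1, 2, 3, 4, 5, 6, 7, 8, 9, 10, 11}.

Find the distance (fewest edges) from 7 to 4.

4

Distance 0: 7.
Distance 1: 6.
Distance 2: 5, 10.
Distance 3: 1.
Distance 4: 4 — contains 4.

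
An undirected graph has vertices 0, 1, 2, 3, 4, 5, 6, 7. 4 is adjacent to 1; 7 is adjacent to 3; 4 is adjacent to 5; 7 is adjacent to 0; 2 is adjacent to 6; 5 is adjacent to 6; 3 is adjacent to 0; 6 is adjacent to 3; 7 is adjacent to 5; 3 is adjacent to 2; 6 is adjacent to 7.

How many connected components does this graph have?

From 0: component {0, 1, 2, 3, 4, 5, 6, 7}.
That's 1 component.

1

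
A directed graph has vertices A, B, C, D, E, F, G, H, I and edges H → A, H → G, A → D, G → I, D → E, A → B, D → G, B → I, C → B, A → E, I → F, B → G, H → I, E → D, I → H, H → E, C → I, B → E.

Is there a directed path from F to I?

F has no outgoing edges, so nothing is reachable from it.

No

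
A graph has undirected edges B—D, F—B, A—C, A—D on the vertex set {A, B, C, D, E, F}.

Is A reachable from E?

E has no edges, so nothing is reachable from it.

No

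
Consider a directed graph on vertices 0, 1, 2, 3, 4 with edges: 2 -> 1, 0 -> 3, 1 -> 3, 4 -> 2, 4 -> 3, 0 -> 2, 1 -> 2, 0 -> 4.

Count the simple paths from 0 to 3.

4

0→2→1→3
0→3
0→4→2→1→3
0→4→3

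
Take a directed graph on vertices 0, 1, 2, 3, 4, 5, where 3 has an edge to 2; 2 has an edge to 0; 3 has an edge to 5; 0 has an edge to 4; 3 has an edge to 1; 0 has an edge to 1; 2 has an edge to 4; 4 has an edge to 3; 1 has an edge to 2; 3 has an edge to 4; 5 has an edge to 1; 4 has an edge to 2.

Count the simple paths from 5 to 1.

5→1

1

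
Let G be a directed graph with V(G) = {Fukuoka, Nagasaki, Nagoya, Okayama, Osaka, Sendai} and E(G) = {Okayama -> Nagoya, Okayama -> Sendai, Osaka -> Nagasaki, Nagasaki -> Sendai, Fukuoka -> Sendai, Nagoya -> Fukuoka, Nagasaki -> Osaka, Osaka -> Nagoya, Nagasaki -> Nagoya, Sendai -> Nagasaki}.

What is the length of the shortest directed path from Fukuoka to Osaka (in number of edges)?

Distance 0: Fukuoka.
Distance 1: Sendai.
Distance 2: Nagasaki.
Distance 3: Nagoya, Osaka — contains Osaka.

3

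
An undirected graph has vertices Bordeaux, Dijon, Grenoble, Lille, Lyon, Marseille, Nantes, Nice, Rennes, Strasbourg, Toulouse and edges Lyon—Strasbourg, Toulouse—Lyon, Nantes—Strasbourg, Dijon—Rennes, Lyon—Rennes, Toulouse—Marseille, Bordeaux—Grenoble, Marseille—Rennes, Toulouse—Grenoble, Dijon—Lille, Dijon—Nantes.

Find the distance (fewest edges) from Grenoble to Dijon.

4

Distance 0: Grenoble.
Distance 1: Bordeaux, Toulouse.
Distance 2: Lyon, Marseille.
Distance 3: Rennes, Strasbourg.
Distance 4: Dijon, Nantes — contains Dijon.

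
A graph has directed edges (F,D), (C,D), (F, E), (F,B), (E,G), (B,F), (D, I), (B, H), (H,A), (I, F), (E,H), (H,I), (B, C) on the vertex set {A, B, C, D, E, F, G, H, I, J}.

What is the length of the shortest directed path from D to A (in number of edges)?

5

Distance 0: D.
Distance 1: I.
Distance 2: F.
Distance 3: B, E.
Distance 4: C, G, H.
Distance 5: A — contains A.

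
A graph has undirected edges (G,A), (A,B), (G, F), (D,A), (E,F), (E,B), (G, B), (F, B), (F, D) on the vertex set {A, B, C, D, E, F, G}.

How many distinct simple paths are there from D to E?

11

D–A–B–E
D–A–B–F–E
D–A–B–G–F–E
D–A–G–B–E
D–A–G–B–F–E
D–A–G–F–B–E
D–A–G–F–E
D–F–B–E
D–F–E
D–F–G–A–B–E
D–F–G–B–E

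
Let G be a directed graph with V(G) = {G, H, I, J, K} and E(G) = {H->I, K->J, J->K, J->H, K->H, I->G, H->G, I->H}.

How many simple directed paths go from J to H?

J→H
J→K→H

2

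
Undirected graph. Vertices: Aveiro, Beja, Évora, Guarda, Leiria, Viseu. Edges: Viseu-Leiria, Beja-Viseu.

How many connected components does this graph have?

From Aveiro: component {Aveiro}.
From Beja: component {Beja, Leiria, Viseu}.
From Évora: component {Évora}.
From Guarda: component {Guarda}.
That's 4 components.

4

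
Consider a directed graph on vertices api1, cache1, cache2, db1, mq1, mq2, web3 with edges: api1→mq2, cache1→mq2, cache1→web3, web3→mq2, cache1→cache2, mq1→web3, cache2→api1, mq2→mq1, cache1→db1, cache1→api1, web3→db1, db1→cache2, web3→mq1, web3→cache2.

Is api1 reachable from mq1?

Explore from mq1.
Distance 1: reach web3.
Distance 2: reach cache2, db1, mq2.
Distance 3: reach api1.
Found api1.

Yes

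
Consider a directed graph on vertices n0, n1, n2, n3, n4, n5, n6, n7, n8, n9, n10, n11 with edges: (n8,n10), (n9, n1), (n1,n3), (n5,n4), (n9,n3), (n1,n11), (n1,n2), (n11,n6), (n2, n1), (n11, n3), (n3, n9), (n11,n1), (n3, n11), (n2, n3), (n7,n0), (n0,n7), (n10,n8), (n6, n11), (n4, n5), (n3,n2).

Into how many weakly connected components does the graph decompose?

From n0: component {n0, n7}.
From n1: component {n1, n2, n3, n6, n9, n11}.
From n4: component {n4, n5}.
From n8: component {n8, n10}.
That's 4 components.

4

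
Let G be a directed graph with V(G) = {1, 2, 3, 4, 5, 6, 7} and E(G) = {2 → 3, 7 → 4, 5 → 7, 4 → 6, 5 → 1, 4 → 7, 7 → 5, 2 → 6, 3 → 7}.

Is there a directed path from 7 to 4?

Yes

Explore from 7.
Distance 1: reach 4, 5.
Found 4.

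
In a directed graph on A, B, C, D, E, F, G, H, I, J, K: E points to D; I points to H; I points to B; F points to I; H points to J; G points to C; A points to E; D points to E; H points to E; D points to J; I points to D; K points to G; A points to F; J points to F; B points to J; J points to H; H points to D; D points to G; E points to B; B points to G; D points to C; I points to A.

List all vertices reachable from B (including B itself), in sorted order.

A, B, C, D, E, F, G, H, I, J

Start at B.
Its neighbours: G, J.
Then their neighbours: C, F, H.
Then next layer: D, E, I.
Then next layer: A.
Nothing further is reachable.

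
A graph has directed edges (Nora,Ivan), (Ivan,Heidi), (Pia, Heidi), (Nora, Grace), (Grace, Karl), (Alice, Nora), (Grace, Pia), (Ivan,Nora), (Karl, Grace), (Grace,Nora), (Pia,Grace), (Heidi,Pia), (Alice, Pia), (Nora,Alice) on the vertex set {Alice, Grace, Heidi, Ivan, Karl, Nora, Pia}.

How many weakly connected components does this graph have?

1

From Alice: component {Alice, Grace, Heidi, Ivan, Karl, Nora, Pia}.
That's 1 component.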